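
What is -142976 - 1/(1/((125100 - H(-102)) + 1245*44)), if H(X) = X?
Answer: -322958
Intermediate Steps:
-142976 - 1/(1/((125100 - H(-102)) + 1245*44)) = -142976 - 1/(1/((125100 - 1*(-102)) + 1245*44)) = -142976 - 1/(1/((125100 + 102) + 54780)) = -142976 - 1/(1/(125202 + 54780)) = -142976 - 1/(1/179982) = -142976 - 1/1/179982 = -142976 - 1*179982 = -142976 - 179982 = -322958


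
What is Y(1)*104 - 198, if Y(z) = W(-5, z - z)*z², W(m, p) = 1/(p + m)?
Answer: -1094/5 ≈ -218.80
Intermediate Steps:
W(m, p) = 1/(m + p)
Y(z) = -z²/5 (Y(z) = z²/(-5 + (z - z)) = z²/(-5 + 0) = z²/(-5) = -z²/5)
Y(1)*104 - 198 = -⅕*1²*104 - 198 = -⅕*1*104 - 198 = -⅕*104 - 198 = -104/5 - 198 = -1094/5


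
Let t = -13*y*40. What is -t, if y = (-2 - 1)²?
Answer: 4680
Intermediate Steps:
y = 9 (y = (-3)² = 9)
t = -4680 (t = -13*9*40 = -117*40 = -4680)
-t = -1*(-4680) = 4680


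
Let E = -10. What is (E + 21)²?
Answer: 121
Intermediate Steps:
(E + 21)² = (-10 + 21)² = 11² = 121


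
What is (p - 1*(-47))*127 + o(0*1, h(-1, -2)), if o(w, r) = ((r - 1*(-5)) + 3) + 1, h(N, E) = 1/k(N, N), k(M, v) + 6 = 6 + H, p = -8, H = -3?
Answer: 14885/3 ≈ 4961.7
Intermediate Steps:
k(M, v) = -3 (k(M, v) = -6 + (6 - 3) = -6 + 3 = -3)
h(N, E) = -⅓ (h(N, E) = 1/(-3) = 1*(-⅓) = -⅓)
o(w, r) = 9 + r (o(w, r) = ((r + 5) + 3) + 1 = ((5 + r) + 3) + 1 = (8 + r) + 1 = 9 + r)
(p - 1*(-47))*127 + o(0*1, h(-1, -2)) = (-8 - 1*(-47))*127 + (9 - ⅓) = (-8 + 47)*127 + 26/3 = 39*127 + 26/3 = 4953 + 26/3 = 14885/3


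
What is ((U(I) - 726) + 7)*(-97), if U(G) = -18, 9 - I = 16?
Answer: 71489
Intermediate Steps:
I = -7 (I = 9 - 1*16 = 9 - 16 = -7)
((U(I) - 726) + 7)*(-97) = ((-18 - 726) + 7)*(-97) = (-744 + 7)*(-97) = -737*(-97) = 71489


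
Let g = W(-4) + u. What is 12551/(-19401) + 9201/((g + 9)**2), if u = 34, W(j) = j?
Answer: 5904390/1092923 ≈ 5.4024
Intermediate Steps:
g = 30 (g = -4 + 34 = 30)
12551/(-19401) + 9201/((g + 9)**2) = 12551/(-19401) + 9201/((30 + 9)**2) = 12551*(-1/19401) + 9201/(39**2) = -12551/19401 + 9201/1521 = -12551/19401 + 9201*(1/1521) = -12551/19401 + 3067/507 = 5904390/1092923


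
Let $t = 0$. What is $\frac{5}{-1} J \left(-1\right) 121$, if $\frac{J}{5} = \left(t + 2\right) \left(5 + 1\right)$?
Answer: $36300$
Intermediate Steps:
$J = 60$ ($J = 5 \left(0 + 2\right) \left(5 + 1\right) = 5 \cdot 2 \cdot 6 = 5 \cdot 12 = 60$)
$\frac{5}{-1} J \left(-1\right) 121 = \frac{5}{-1} \cdot 60 \left(-1\right) 121 = 5 \left(-1\right) 60 \left(-1\right) 121 = \left(-5\right) 60 \left(-1\right) 121 = \left(-300\right) \left(-1\right) 121 = 300 \cdot 121 = 36300$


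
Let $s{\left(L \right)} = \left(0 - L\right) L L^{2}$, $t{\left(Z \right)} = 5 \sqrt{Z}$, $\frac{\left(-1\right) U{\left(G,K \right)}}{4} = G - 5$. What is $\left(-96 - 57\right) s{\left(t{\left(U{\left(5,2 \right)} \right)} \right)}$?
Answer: $0$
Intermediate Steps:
$U{\left(G,K \right)} = 20 - 4 G$ ($U{\left(G,K \right)} = - 4 \left(G - 5\right) = - 4 \left(-5 + G\right) = 20 - 4 G$)
$s{\left(L \right)} = - L^{4}$ ($s{\left(L \right)} = - L L L^{2} = - L^{2} L^{2} = - L^{4}$)
$\left(-96 - 57\right) s{\left(t{\left(U{\left(5,2 \right)} \right)} \right)} = \left(-96 - 57\right) \left(- \left(5 \sqrt{20 - 20}\right)^{4}\right) = - 153 \left(- \left(5 \sqrt{20 - 20}\right)^{4}\right) = - 153 \left(- \left(5 \sqrt{0}\right)^{4}\right) = - 153 \left(- \left(5 \cdot 0\right)^{4}\right) = - 153 \left(- 0^{4}\right) = - 153 \left(\left(-1\right) 0\right) = \left(-153\right) 0 = 0$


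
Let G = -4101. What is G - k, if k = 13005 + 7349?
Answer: -24455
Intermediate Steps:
k = 20354
G - k = -4101 - 1*20354 = -4101 - 20354 = -24455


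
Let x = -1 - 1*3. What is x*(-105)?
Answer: 420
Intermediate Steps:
x = -4 (x = -1 - 3 = -4)
x*(-105) = -4*(-105) = 420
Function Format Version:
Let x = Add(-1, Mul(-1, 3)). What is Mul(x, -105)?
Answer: 420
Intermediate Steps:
x = -4 (x = Add(-1, -3) = -4)
Mul(x, -105) = Mul(-4, -105) = 420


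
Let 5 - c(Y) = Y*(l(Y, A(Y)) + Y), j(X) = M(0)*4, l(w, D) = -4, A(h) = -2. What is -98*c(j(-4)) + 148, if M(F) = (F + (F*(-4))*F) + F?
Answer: -342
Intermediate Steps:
M(F) = -4*F² + 2*F (M(F) = (F + (-4*F)*F) + F = (F - 4*F²) + F = -4*F² + 2*F)
j(X) = 0 (j(X) = (2*0*(1 - 2*0))*4 = (2*0*(1 + 0))*4 = (2*0*1)*4 = 0*4 = 0)
c(Y) = 5 - Y*(-4 + Y)
-98*c(j(-4)) + 148 = -98*(5 - 1*0² + 4*0) + 148 = -98*(5 - 1*0 + 0) + 148 = -98*(5 + 0 + 0) + 148 = -98*5 + 148 = -490 + 148 = -342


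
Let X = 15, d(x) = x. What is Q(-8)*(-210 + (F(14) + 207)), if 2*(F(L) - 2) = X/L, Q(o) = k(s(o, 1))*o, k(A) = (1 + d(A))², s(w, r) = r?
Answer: 104/7 ≈ 14.857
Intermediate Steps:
k(A) = (1 + A)²
Q(o) = 4*o (Q(o) = (1 + 1)²*o = 2²*o = 4*o)
F(L) = 2 + 15/(2*L) (F(L) = 2 + (15/L)/2 = 2 + 15/(2*L))
Q(-8)*(-210 + (F(14) + 207)) = (4*(-8))*(-210 + ((2 + (15/2)/14) + 207)) = -32*(-210 + ((2 + (15/2)*(1/14)) + 207)) = -32*(-210 + ((2 + 15/28) + 207)) = -32*(-210 + (71/28 + 207)) = -32*(-210 + 5867/28) = -32*(-13/28) = 104/7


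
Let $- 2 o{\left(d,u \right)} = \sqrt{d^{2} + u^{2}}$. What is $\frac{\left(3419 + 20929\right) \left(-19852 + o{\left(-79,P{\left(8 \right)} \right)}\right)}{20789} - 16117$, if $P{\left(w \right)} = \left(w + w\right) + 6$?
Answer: $- \frac{818412809}{20789} - \frac{60870 \sqrt{269}}{20789} \approx -39416.0$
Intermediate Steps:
$P{\left(w \right)} = 6 + 2 w$ ($P{\left(w \right)} = 2 w + 6 = 6 + 2 w$)
$o{\left(d,u \right)} = - \frac{\sqrt{d^{2} + u^{2}}}{2}$
$\frac{\left(3419 + 20929\right) \left(-19852 + o{\left(-79,P{\left(8 \right)} \right)}\right)}{20789} - 16117 = \frac{\left(3419 + 20929\right) \left(-19852 - \frac{\sqrt{\left(-79\right)^{2} + \left(6 + 2 \cdot 8\right)^{2}}}{2}\right)}{20789} - 16117 = 24348 \left(-19852 - \frac{\sqrt{6241 + \left(6 + 16\right)^{2}}}{2}\right) \frac{1}{20789} - 16117 = 24348 \left(-19852 - \frac{\sqrt{6241 + 22^{2}}}{2}\right) \frac{1}{20789} - 16117 = 24348 \left(-19852 - \frac{\sqrt{6241 + 484}}{2}\right) \frac{1}{20789} - 16117 = 24348 \left(-19852 - \frac{\sqrt{6725}}{2}\right) \frac{1}{20789} - 16117 = 24348 \left(-19852 - \frac{5 \sqrt{269}}{2}\right) \frac{1}{20789} - 16117 = \left(-483356496 - 60870 \sqrt{269}\right) \frac{1}{20789} - 16117 = \left(- \frac{483356496}{20789} - \frac{60870 \sqrt{269}}{20789}\right) - 16117 = - \frac{818412809}{20789} - \frac{60870 \sqrt{269}}{20789}$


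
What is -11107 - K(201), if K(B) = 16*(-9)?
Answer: -10963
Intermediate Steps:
K(B) = -144
-11107 - K(201) = -11107 - 1*(-144) = -11107 + 144 = -10963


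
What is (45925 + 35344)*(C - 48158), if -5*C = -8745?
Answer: -3771613021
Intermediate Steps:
C = 1749 (C = -1/5*(-8745) = 1749)
(45925 + 35344)*(C - 48158) = (45925 + 35344)*(1749 - 48158) = 81269*(-46409) = -3771613021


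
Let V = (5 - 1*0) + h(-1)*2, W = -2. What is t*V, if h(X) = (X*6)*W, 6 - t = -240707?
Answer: 6980677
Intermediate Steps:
t = 240713 (t = 6 - 1*(-240707) = 6 + 240707 = 240713)
h(X) = -12*X (h(X) = (X*6)*(-2) = (6*X)*(-2) = -12*X)
V = 29 (V = (5 - 1*0) - 12*(-1)*2 = (5 + 0) + 12*2 = 5 + 24 = 29)
t*V = 240713*29 = 6980677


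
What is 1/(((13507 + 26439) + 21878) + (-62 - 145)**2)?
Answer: 1/104673 ≈ 9.5536e-6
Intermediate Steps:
1/(((13507 + 26439) + 21878) + (-62 - 145)**2) = 1/((39946 + 21878) + (-207)**2) = 1/(61824 + 42849) = 1/104673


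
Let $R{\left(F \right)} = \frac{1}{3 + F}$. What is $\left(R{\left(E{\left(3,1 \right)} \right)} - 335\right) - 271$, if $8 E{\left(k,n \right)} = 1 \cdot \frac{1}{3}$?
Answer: $- \frac{44214}{73} \approx -605.67$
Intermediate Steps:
$E{\left(k,n \right)} = \frac{1}{24}$ ($E{\left(k,n \right)} = \frac{1 \cdot \frac{1}{3}}{8} = \frac{1}{8} \cdot \frac{1}{3} = \frac{1}{24}$)
$\left(R{\left(E{\left(3,1 \right)} \right)} - 335\right) - 271 = \left(\frac{1}{3 + \frac{1}{24}} - 335\right) - 271 = \left(\frac{1}{\frac{73}{24}} - 335\right) - 271 = \left(\frac{24}{73} - 335\right) - 271 = - \frac{24431}{73} - 271 = - \frac{44214}{73}$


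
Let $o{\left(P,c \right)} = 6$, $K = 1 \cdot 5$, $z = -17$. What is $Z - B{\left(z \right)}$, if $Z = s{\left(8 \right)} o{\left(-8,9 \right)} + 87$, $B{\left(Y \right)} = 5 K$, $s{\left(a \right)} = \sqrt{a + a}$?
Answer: $86$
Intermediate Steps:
$s{\left(a \right)} = \sqrt{2} \sqrt{a}$ ($s{\left(a \right)} = \sqrt{2 a} = \sqrt{2} \sqrt{a}$)
$K = 5$
$B{\left(Y \right)} = 25$ ($B{\left(Y \right)} = 5 \cdot 5 = 25$)
$Z = 111$ ($Z = \sqrt{2} \sqrt{8} \cdot 6 + 87 = \sqrt{2} \cdot 2 \sqrt{2} \cdot 6 + 87 = 4 \cdot 6 + 87 = 24 + 87 = 111$)
$Z - B{\left(z \right)} = 111 - 25 = 86$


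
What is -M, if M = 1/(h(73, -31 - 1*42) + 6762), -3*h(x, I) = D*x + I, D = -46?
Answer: -3/23717 ≈ -0.00012649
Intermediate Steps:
h(x, I) = -I/3 + 46*x/3 (h(x, I) = -(-46*x + I)/3 = -(I - 46*x)/3 = -I/3 + 46*x/3)
M = 3/23717 (M = 1/((-(-31 - 1*42)/3 + (46/3)*73) + 6762) = 1/((-(-31 - 42)/3 + 3358/3) + 6762) = 1/((-⅓*(-73) + 3358/3) + 6762) = 1/((73/3 + 3358/3) + 6762) = 1/(3431/3 + 6762) = 1/(23717/3) = 3/23717 ≈ 0.00012649)
-M = -1*3/23717 = -3/23717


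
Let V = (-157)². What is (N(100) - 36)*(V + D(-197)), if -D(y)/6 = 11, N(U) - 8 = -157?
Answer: -4547855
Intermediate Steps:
N(U) = -149 (N(U) = 8 - 157 = -149)
V = 24649
D(y) = -66 (D(y) = -6*11 = -66)
(N(100) - 36)*(V + D(-197)) = (-149 - 36)*(24649 - 66) = -185*24583 = -4547855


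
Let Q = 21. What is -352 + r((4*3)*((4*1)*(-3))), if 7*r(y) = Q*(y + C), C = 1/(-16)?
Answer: -12547/16 ≈ -784.19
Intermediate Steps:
C = -1/16 ≈ -0.062500
r(y) = -3/16 + 3*y (r(y) = (21*(y - 1/16))/7 = (21*(-1/16 + y))/7 = (-21/16 + 21*y)/7 = -3/16 + 3*y)
-352 + r((4*3)*((4*1)*(-3))) = -352 + (-3/16 + 3*((4*3)*((4*1)*(-3)))) = -352 + (-3/16 + 3*(12*(4*(-3)))) = -352 + (-3/16 + 3*(12*(-12))) = -352 + (-3/16 + 3*(-144)) = -352 + (-3/16 - 432) = -352 - 6915/16 = -12547/16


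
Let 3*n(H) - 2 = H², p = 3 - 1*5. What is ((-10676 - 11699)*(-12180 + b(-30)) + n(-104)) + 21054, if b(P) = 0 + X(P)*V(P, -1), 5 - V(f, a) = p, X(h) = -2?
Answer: 272865410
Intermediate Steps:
p = -2 (p = 3 - 5 = -2)
n(H) = ⅔ + H²/3
V(f, a) = 7 (V(f, a) = 5 - 1*(-2) = 5 + 2 = 7)
b(P) = -14 (b(P) = 0 - 2*7 = 0 - 14 = -14)
((-10676 - 11699)*(-12180 + b(-30)) + n(-104)) + 21054 = ((-10676 - 11699)*(-12180 - 14) + (⅔ + (⅓)*(-104)²)) + 21054 = (-22375*(-12194) + (⅔ + (⅓)*10816)) + 21054 = (272840750 + (⅔ + 10816/3)) + 21054 = (272840750 + 3606) + 21054 = 272844356 + 21054 = 272865410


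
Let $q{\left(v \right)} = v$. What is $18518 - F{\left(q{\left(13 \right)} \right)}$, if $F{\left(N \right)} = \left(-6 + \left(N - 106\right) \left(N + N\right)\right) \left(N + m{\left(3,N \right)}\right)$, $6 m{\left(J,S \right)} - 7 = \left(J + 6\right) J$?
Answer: $63766$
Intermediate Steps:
$m{\left(J,S \right)} = \frac{7}{6} + \frac{J \left(6 + J\right)}{6}$ ($m{\left(J,S \right)} = \frac{7}{6} + \frac{\left(J + 6\right) J}{6} = \frac{7}{6} + \frac{\left(6 + J\right) J}{6} = \frac{7}{6} + \frac{J \left(6 + J\right)}{6}$)
$F{\left(N \right)} = \left(-6 + 2 N \left(-106 + N\right)\right) \left(\frac{17}{3} + N\right)$ ($F{\left(N \right)} = \left(-6 + \left(N - 106\right) \left(N + N\right)\right) \left(N + \left(\frac{7}{6} + 3 + \frac{3^{2}}{6}\right)\right) = \left(-6 + \left(-106 + N\right) 2 N\right) \left(N + \left(\frac{7}{6} + 3 + \frac{1}{6} \cdot 9\right)\right) = \left(-6 + 2 N \left(-106 + N\right)\right) \left(N + \left(\frac{7}{6} + 3 + \frac{3}{2}\right)\right) = \left(-6 + 2 N \left(-106 + N\right)\right) \left(N + \frac{17}{3}\right) = \left(-6 + 2 N \left(-106 + N\right)\right) \left(\frac{17}{3} + N\right)$)
$18518 - F{\left(q{\left(13 \right)} \right)} = 18518 - \left(-34 + 2 \cdot 13^{3} - \frac{47086}{3} - \frac{602 \cdot 13^{2}}{3}\right) = 18518 - \left(-34 + 2 \cdot 2197 - \frac{47086}{3} - \frac{101738}{3}\right) = 18518 - \left(-34 + 4394 - \frac{47086}{3} - \frac{101738}{3}\right) = 18518 - -45248 = 18518 + 45248 = 63766$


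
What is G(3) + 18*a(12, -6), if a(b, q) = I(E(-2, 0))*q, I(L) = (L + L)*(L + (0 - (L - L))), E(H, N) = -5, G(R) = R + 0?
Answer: -5397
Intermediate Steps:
G(R) = R
I(L) = 2*L² (I(L) = (2*L)*(L + (0 - 1*0)) = (2*L)*(L + (0 + 0)) = (2*L)*(L + 0) = (2*L)*L = 2*L²)
a(b, q) = 50*q (a(b, q) = (2*(-5)²)*q = (2*25)*q = 50*q)
G(3) + 18*a(12, -6) = 3 + 18*(50*(-6)) = 3 + 18*(-300) = 3 - 5400 = -5397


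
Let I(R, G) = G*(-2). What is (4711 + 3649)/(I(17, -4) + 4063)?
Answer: 8360/4071 ≈ 2.0536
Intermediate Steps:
I(R, G) = -2*G
(4711 + 3649)/(I(17, -4) + 4063) = (4711 + 3649)/(-2*(-4) + 4063) = 8360/(8 + 4063) = 8360/4071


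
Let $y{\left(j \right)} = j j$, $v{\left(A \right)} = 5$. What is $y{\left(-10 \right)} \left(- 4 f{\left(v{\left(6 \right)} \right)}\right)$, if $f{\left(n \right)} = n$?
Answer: $-2000$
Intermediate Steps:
$y{\left(j \right)} = j^{2}$
$y{\left(-10 \right)} \left(- 4 f{\left(v{\left(6 \right)} \right)}\right) = \left(-10\right)^{2} \left(\left(-4\right) 5\right) = 100 \left(-20\right) = -2000$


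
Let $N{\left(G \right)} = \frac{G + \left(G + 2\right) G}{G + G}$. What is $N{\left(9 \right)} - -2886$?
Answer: $2892$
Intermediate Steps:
$N{\left(G \right)} = \frac{G + G \left(2 + G\right)}{2 G}$ ($N{\left(G \right)} = \frac{G + \left(2 + G\right) G}{2 G} = \left(G + G \left(2 + G\right)\right) \frac{1}{2 G} = \frac{G + G \left(2 + G\right)}{2 G}$)
$N{\left(9 \right)} - -2886 = \left(\frac{3}{2} + \frac{1}{2} \cdot 9\right) - -2886 = \left(\frac{3}{2} + \frac{9}{2}\right) + 2886 = 6 + 2886 = 2892$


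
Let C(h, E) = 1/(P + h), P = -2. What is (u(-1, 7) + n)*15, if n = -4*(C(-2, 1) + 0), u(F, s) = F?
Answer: 0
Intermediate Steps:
C(h, E) = 1/(-2 + h)
n = 1 (n = -4*(1/(-2 - 2) + 0) = -4*(1/(-4) + 0) = -4*(-¼ + 0) = -4*(-¼) = 1)
(u(-1, 7) + n)*15 = (-1 + 1)*15 = 0*15 = 0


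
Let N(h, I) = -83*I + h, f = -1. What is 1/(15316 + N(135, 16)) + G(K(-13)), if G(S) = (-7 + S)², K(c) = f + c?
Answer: 6228244/14123 ≈ 441.00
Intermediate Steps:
N(h, I) = h - 83*I
K(c) = -1 + c
1/(15316 + N(135, 16)) + G(K(-13)) = 1/(15316 + (135 - 83*16)) + (-7 + (-1 - 13))² = 1/(15316 + (135 - 1328)) + (-7 - 14)² = 1/(15316 - 1193) + (-21)² = 1/14123 + 441 = 6228244/14123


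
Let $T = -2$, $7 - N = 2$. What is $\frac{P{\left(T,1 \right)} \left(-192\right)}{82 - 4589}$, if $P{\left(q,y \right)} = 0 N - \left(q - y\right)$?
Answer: $\frac{576}{4507} \approx 0.1278$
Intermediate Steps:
$N = 5$ ($N = 7 - 2 = 5$)
$P{\left(q,y \right)} = y - q$ ($P{\left(q,y \right)} = 0 \cdot 5 - \left(q - y\right) = 0 - \left(q - y\right) = y - q$)
$\frac{P{\left(T,1 \right)} \left(-192\right)}{82 - 4589} = \frac{\left(1 - -2\right) \left(-192\right)}{82 - 4589} = \frac{\left(1 + 2\right) \left(-192\right)}{-4507} = 3 \left(-192\right) \left(- \frac{1}{4507}\right) = \left(-576\right) \left(- \frac{1}{4507}\right) = \frac{576}{4507}$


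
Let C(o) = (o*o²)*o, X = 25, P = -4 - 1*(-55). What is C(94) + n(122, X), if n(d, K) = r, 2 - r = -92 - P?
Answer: 78075041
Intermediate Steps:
P = 51 (P = -4 + 55 = 51)
C(o) = o⁴ (C(o) = o³*o = o⁴)
r = 145 (r = 2 - (-92 - 1*51) = 2 - (-92 - 51) = 2 - 1*(-143) = 2 + 143 = 145)
n(d, K) = 145
C(94) + n(122, X) = 94⁴ + 145 = 78074896 + 145 = 78075041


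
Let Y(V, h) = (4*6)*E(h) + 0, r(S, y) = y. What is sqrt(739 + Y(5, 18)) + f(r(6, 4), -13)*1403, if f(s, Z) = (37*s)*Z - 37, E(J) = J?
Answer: -2751283 + sqrt(1171) ≈ -2.7512e+6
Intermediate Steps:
f(s, Z) = -37 + 37*Z*s (f(s, Z) = 37*Z*s - 37 = -37 + 37*Z*s)
Y(V, h) = 24*h (Y(V, h) = (4*6)*h + 0 = 24*h + 0 = 24*h)
sqrt(739 + Y(5, 18)) + f(r(6, 4), -13)*1403 = sqrt(739 + 24*18) + (-37 + 37*(-13)*4)*1403 = sqrt(739 + 432) + (-37 - 1924)*1403 = sqrt(1171) - 1961*1403 = sqrt(1171) - 2751283 = -2751283 + sqrt(1171)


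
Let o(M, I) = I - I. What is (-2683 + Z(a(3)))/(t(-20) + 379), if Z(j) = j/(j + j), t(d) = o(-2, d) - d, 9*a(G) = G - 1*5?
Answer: -5365/798 ≈ -6.7231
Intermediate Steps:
o(M, I) = 0
a(G) = -5/9 + G/9 (a(G) = (G - 1*5)/9 = (G - 5)/9 = (-5 + G)/9 = -5/9 + G/9)
t(d) = -d (t(d) = 0 - d = -d)
Z(j) = ½ (Z(j) = j/((2*j)) = (1/(2*j))*j = ½)
(-2683 + Z(a(3)))/(t(-20) + 379) = (-2683 + ½)/(-1*(-20) + 379) = -5365/(2*(20 + 379)) = -5365/2/399 = -5365/2*1/399 = -5365/798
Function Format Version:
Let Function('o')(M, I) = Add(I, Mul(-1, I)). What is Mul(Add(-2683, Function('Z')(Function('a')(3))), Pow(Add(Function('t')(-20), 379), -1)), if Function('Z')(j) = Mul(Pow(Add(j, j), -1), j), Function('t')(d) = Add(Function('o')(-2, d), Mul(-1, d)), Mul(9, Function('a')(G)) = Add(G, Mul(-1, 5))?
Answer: Rational(-5365, 798) ≈ -6.7231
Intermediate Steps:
Function('o')(M, I) = 0
Function('a')(G) = Add(Rational(-5, 9), Mul(Rational(1, 9), G)) (Function('a')(G) = Mul(Rational(1, 9), Add(G, Mul(-1, 5))) = Mul(Rational(1, 9), Add(G, -5)) = Mul(Rational(1, 9), Add(-5, G)) = Add(Rational(-5, 9), Mul(Rational(1, 9), G)))
Function('t')(d) = Mul(-1, d) (Function('t')(d) = Add(0, Mul(-1, d)) = Mul(-1, d))
Function('Z')(j) = Rational(1, 2) (Function('Z')(j) = Mul(Pow(Mul(2, j), -1), j) = Mul(Mul(Rational(1, 2), Pow(j, -1)), j) = Rational(1, 2))
Mul(Add(-2683, Function('Z')(Function('a')(3))), Pow(Add(Function('t')(-20), 379), -1)) = Mul(Add(-2683, Rational(1, 2)), Pow(Add(Mul(-1, -20), 379), -1)) = Mul(Rational(-5365, 2), Pow(Add(20, 379), -1)) = Mul(Rational(-5365, 2), Pow(399, -1)) = Mul(Rational(-5365, 2), Rational(1, 399)) = Rational(-5365, 798)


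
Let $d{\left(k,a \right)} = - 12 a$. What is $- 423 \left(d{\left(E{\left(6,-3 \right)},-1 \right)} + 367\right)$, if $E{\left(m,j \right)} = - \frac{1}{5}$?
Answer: $-160317$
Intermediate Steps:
$E{\left(m,j \right)} = - \frac{1}{5}$ ($E{\left(m,j \right)} = \left(-1\right) \frac{1}{5} = - \frac{1}{5}$)
$- 423 \left(d{\left(E{\left(6,-3 \right)},-1 \right)} + 367\right) = - 423 \left(\left(-12\right) \left(-1\right) + 367\right) = - 423 \left(12 + 367\right) = \left(-423\right) 379 = -160317$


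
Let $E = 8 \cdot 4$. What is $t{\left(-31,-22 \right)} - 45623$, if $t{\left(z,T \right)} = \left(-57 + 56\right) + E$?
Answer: $-45592$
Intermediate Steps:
$E = 32$
$t{\left(z,T \right)} = 31$ ($t{\left(z,T \right)} = \left(-57 + 56\right) + 32 = -1 + 32 = 31$)
$t{\left(-31,-22 \right)} - 45623 = 31 - 45623 = -45592$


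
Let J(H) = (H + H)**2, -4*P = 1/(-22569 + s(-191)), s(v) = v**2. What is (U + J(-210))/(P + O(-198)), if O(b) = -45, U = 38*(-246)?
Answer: -9296109696/2504161 ≈ -3712.3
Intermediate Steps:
P = -1/55648 (P = -1/(4*(-22569 + (-191)**2)) = -1/(4*(-22569 + 36481)) = -1/4/13912 = -1/4*1/13912 = -1/55648 ≈ -1.7970e-5)
U = -9348
J(H) = 4*H**2 (J(H) = (2*H)**2 = 4*H**2)
(U + J(-210))/(P + O(-198)) = (-9348 + 4*(-210)**2)/(-1/55648 - 45) = (-9348 + 4*44100)/(-2504161/55648) = (-9348 + 176400)*(-55648/2504161) = 167052*(-55648/2504161) = -9296109696/2504161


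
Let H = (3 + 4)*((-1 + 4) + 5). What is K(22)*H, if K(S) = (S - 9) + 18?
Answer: 1736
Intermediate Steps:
K(S) = 9 + S (K(S) = (-9 + S) + 18 = 9 + S)
H = 56 (H = 7*(3 + 5) = 7*8 = 56)
K(22)*H = (9 + 22)*56 = 31*56 = 1736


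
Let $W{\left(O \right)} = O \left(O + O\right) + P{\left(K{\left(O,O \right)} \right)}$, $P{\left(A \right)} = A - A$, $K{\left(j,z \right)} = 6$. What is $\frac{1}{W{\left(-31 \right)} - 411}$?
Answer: $\frac{1}{1511} \approx 0.00066181$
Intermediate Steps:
$P{\left(A \right)} = 0$
$W{\left(O \right)} = 2 O^{2}$ ($W{\left(O \right)} = O \left(O + O\right) + 0 = O 2 O + 0 = 2 O^{2} + 0 = 2 O^{2}$)
$\frac{1}{W{\left(-31 \right)} - 411} = \frac{1}{2 \left(-31\right)^{2} - 411} = \frac{1}{2 \cdot 961 - 411} = \frac{1}{1922 - 411} = \frac{1}{1511}$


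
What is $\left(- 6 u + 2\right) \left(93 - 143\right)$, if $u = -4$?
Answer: $-1300$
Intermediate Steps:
$\left(- 6 u + 2\right) \left(93 - 143\right) = \left(\left(-6\right) \left(-4\right) + 2\right) \left(93 - 143\right) = \left(24 + 2\right) \left(-50\right) = 26 \left(-50\right) = -1300$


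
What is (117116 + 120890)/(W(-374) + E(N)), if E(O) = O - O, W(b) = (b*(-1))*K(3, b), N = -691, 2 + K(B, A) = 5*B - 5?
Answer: 119003/1496 ≈ 79.547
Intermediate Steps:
K(B, A) = -7 + 5*B (K(B, A) = -2 + (5*B - 5) = -2 + (-5 + 5*B) = -7 + 5*B)
W(b) = -8*b (W(b) = (b*(-1))*(-7 + 5*3) = (-b)*(-7 + 15) = -b*8 = -8*b)
E(O) = 0
(117116 + 120890)/(W(-374) + E(N)) = (117116 + 120890)/(-8*(-374) + 0) = 238006/(2992 + 0) = 238006/2992 = 238006*(1/2992) = 119003/1496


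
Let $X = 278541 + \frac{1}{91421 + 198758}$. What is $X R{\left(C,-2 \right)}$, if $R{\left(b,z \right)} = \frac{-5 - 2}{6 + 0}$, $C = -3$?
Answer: $- \frac{282893620940}{870537} \approx -3.2496 \cdot 10^{5}$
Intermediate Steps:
$R{\left(b,z \right)} = - \frac{7}{6}$
$X = \frac{80826748840}{290179}$ ($X = 278541 + \frac{1}{290179} = \frac{80826748840}{290179} \approx 2.7854 \cdot 10^{5}$)
$X R{\left(C,-2 \right)} = \frac{80826748840}{290179} \left(- \frac{7}{6}\right) = - \frac{282893620940}{870537}$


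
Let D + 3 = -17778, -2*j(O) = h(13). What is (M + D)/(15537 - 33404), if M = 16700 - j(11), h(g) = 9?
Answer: 2153/35734 ≈ 0.060251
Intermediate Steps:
j(O) = -9/2 (j(O) = -½*9 = -9/2)
D = -17781 (D = -3 - 17778 = -17781)
M = 33409/2 (M = 16700 - 1*(-9/2) = 16700 + 9/2 = 33409/2 ≈ 16705.)
(M + D)/(15537 - 33404) = (33409/2 - 17781)/(15537 - 33404) = -2153/2/(-17867) = -2153/2*(-1/17867) = 2153/35734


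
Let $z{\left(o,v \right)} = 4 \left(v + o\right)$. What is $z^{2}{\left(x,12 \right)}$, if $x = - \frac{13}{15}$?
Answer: $\frac{446224}{225} \approx 1983.2$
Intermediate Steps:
$x = - \frac{13}{15}$ ($x = \left(-13\right) \frac{1}{15} = - \frac{13}{15} \approx -0.86667$)
$z{\left(o,v \right)} = 4 o + 4 v$ ($z{\left(o,v \right)} = 4 \left(o + v\right) = 4 o + 4 v$)
$z^{2}{\left(x,12 \right)} = \left(4 \left(- \frac{13}{15}\right) + 4 \cdot 12\right)^{2} = \left(- \frac{52}{15} + 48\right)^{2} = \left(\frac{668}{15}\right)^{2} = \frac{446224}{225}$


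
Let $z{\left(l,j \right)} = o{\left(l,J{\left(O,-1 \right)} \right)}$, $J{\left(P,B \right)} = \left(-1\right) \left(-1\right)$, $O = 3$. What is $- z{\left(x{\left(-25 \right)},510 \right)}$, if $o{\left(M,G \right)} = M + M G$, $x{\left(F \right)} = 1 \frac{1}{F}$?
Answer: $\frac{2}{25} \approx 0.08$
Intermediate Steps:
$x{\left(F \right)} = \frac{1}{F}$
$J{\left(P,B \right)} = 1$
$o{\left(M,G \right)} = M + G M$
$z{\left(l,j \right)} = 2 l$ ($z{\left(l,j \right)} = l \left(1 + 1\right) = l 2 = 2 l$)
$- z{\left(x{\left(-25 \right)},510 \right)} = - \frac{2}{-25} = - \frac{2 \left(-1\right)}{25} = \left(-1\right) \left(- \frac{2}{25}\right) = \frac{2}{25}$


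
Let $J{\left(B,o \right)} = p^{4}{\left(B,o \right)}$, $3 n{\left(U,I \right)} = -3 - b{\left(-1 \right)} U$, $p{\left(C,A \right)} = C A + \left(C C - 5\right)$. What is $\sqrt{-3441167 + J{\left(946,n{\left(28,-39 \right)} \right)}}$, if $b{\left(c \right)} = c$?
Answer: $\frac{\sqrt{53807190538252744814912194}}{9} \approx 8.1504 \cdot 10^{11}$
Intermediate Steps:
$p{\left(C,A \right)} = -5 + C^{2} + A C$ ($p{\left(C,A \right)} = A C + \left(C^{2} - 5\right) = A C + \left(-5 + C^{2}\right) = -5 + C^{2} + A C$)
$n{\left(U,I \right)} = -1 + \frac{U}{3}$ ($n{\left(U,I \right)} = \frac{-3 - - U}{3} = \frac{-3 + U}{3} = -1 + \frac{U}{3}$)
$J{\left(B,o \right)} = \left(-5 + B^{2} + B o\right)^{4}$ ($J{\left(B,o \right)} = \left(-5 + B^{2} + o B\right)^{4} = \left(-5 + B^{2} + B o\right)^{4}$)
$\sqrt{-3441167 + J{\left(946,n{\left(28,-39 \right)} \right)}} = \sqrt{-3441167 + \left(-5 + 946^{2} + 946 \left(-1 + \frac{1}{3} \cdot 28\right)\right)^{4}} = \sqrt{-3441167 + \left(-5 + 894916 + 946 \left(-1 + \frac{28}{3}\right)\right)^{4}} = \sqrt{-3441167 + \left(-5 + 894916 + 946 \cdot \frac{25}{3}\right)^{4}} = \sqrt{-3441167 + \left(-5 + 894916 + \frac{23650}{3}\right)^{4}} = \sqrt{-3441167 + \left(\frac{2708383}{3}\right)^{4}} = \sqrt{-3441167 + \frac{53807190538252745093646721}{81}} = \sqrt{\frac{53807190538252744814912194}{81}} = \frac{\sqrt{53807190538252744814912194}}{9}$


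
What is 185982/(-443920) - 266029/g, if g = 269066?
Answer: -42034256623/29860944680 ≈ -1.4077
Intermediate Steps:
185982/(-443920) - 266029/g = 185982/(-443920) - 266029/269066 = 185982*(-1/443920) - 266029*1/269066 = -92991/221960 - 266029/269066 = -42034256623/29860944680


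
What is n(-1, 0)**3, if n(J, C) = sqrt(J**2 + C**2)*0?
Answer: 0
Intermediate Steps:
n(J, C) = 0 (n(J, C) = sqrt(C**2 + J**2)*0 = 0)
n(-1, 0)**3 = 0**3 = 0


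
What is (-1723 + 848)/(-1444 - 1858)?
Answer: 875/3302 ≈ 0.26499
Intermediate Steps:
(-1723 + 848)/(-1444 - 1858) = -875/(-3302) = -875*(-1/3302) = 875/3302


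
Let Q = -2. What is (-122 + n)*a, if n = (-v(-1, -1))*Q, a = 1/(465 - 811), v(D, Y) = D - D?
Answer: 61/173 ≈ 0.35260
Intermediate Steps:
v(D, Y) = 0
a = -1/346 (a = 1/(-346) = -1/346 ≈ -0.0028902)
n = 0 (n = -1*0*(-2) = 0*(-2) = 0)
(-122 + n)*a = (-122 + 0)*(-1/346) = -122*(-1/346) = 61/173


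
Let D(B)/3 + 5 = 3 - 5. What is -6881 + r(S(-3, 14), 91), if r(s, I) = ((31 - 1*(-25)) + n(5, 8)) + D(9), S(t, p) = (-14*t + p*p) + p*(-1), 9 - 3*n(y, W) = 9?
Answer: -6846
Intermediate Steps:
D(B) = -21 (D(B) = -15 + 3*(3 - 5) = -15 + 3*(-2) = -15 - 6 = -21)
n(y, W) = 0 (n(y, W) = 3 - 1/3*9 = 3 - 3 = 0)
S(t, p) = p**2 - p - 14*t (S(t, p) = (-14*t + p**2) - p = (p**2 - 14*t) - p = p**2 - p - 14*t)
r(s, I) = 35 (r(s, I) = ((31 - 1*(-25)) + 0) - 21 = ((31 + 25) + 0) - 21 = (56 + 0) - 21 = 56 - 21 = 35)
-6881 + r(S(-3, 14), 91) = -6881 + 35 = -6846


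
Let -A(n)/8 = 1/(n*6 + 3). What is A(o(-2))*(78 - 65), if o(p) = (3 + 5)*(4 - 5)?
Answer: 104/45 ≈ 2.3111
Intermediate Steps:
o(p) = -8 (o(p) = 8*(-1) = -8)
A(n) = -8/(3 + 6*n) (A(n) = -8/(n*6 + 3) = -8/(6*n + 3) = -8/(3 + 6*n))
A(o(-2))*(78 - 65) = (-8/(3 + 6*(-8)))*(78 - 65) = -8/(3 - 48)*13 = -8/(-45)*13 = -8*(-1/45)*13 = (8/45)*13 = 104/45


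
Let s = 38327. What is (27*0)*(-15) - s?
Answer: -38327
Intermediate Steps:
(27*0)*(-15) - s = (27*0)*(-15) - 1*38327 = 0*(-15) - 38327 = 0 - 38327 = -38327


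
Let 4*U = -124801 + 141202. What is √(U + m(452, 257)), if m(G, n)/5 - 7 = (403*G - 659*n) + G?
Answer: √281441/2 ≈ 265.25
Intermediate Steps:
m(G, n) = 35 - 3295*n + 2020*G (m(G, n) = 35 + 5*((403*G - 659*n) + G) = 35 + 5*((-659*n + 403*G) + G) = 35 + 5*(-659*n + 404*G) = 35 + (-3295*n + 2020*G) = 35 - 3295*n + 2020*G)
U = 16401/4 (U = (-124801 + 141202)/4 = (¼)*16401 = 16401/4 ≈ 4100.3)
√(U + m(452, 257)) = √(16401/4 + (35 - 3295*257 + 2020*452)) = √(16401/4 + (35 - 846815 + 913040)) = √(16401/4 + 66260) = √(281441/4) = √281441/2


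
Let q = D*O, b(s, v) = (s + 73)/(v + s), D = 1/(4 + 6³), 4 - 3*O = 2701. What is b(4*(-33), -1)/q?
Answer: -12980/119567 ≈ -0.10856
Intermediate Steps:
O = -899 (O = 4/3 - ⅓*2701 = 4/3 - 2701/3 = -899)
D = 1/220 (D = 1/(4 + 216) = 1/220 ≈ 0.0045455)
b(s, v) = (73 + s)/(s + v)
q = -899/220 (q = (1/220)*(-899) = -899/220 ≈ -4.0864)
b(4*(-33), -1)/q = ((73 + 4*(-33))/(4*(-33) - 1))/(-899/220) = ((73 - 132)/(-132 - 1))*(-220/899) = (-59/(-133))*(-220/899) = -1/133*(-59)*(-220/899) = (59/133)*(-220/899) = -12980/119567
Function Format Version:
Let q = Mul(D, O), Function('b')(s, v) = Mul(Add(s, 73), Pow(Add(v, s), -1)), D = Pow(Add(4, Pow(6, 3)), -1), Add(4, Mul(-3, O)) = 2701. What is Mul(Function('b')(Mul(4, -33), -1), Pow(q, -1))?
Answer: Rational(-12980, 119567) ≈ -0.10856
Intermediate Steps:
O = -899 (O = Add(Rational(4, 3), Mul(Rational(-1, 3), 2701)) = Add(Rational(4, 3), Rational(-2701, 3)) = -899)
D = Rational(1, 220) (D = Pow(Add(4, 216), -1) = Pow(220, -1) = Rational(1, 220) ≈ 0.0045455)
Function('b')(s, v) = Mul(Pow(Add(s, v), -1), Add(73, s)) (Function('b')(s, v) = Mul(Add(73, s), Pow(Add(s, v), -1)) = Mul(Pow(Add(s, v), -1), Add(73, s)))
q = Rational(-899, 220) (q = Mul(Rational(1, 220), -899) = Rational(-899, 220) ≈ -4.0864)
Mul(Function('b')(Mul(4, -33), -1), Pow(q, -1)) = Mul(Mul(Pow(Add(Mul(4, -33), -1), -1), Add(73, Mul(4, -33))), Pow(Rational(-899, 220), -1)) = Mul(Mul(Pow(Add(-132, -1), -1), Add(73, -132)), Rational(-220, 899)) = Mul(Mul(Pow(-133, -1), -59), Rational(-220, 899)) = Mul(Mul(Rational(-1, 133), -59), Rational(-220, 899)) = Mul(Rational(59, 133), Rational(-220, 899)) = Rational(-12980, 119567)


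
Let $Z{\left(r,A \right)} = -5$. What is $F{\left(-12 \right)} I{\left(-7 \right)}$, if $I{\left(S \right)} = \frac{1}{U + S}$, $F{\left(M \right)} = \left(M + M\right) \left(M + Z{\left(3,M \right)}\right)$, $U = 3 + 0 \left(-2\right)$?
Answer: $-102$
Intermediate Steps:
$U = 3$ ($U = 3 + 0 = 3$)
$F{\left(M \right)} = 2 M \left(-5 + M\right)$ ($F{\left(M \right)} = \left(M + M\right) \left(M - 5\right) = 2 M \left(-5 + M\right)$)
$I{\left(S \right)} = \frac{1}{3 + S}$
$F{\left(-12 \right)} I{\left(-7 \right)} = \frac{2 \left(-12\right) \left(-5 - 12\right)}{3 - 7} = \frac{2 \left(-12\right) \left(-17\right)}{-4} = 408 \left(- \frac{1}{4}\right) = -102$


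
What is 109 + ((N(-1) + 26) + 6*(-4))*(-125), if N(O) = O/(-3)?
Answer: -548/3 ≈ -182.67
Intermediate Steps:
N(O) = -O/3 (N(O) = O*(-1/3) = -O/3)
109 + ((N(-1) + 26) + 6*(-4))*(-125) = 109 + ((-1/3*(-1) + 26) + 6*(-4))*(-125) = 109 + ((1/3 + 26) - 24)*(-125) = 109 + (79/3 - 24)*(-125) = 109 + (7/3)*(-125) = 109 - 875/3 = -548/3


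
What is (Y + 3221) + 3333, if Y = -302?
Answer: 6252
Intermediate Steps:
(Y + 3221) + 3333 = (-302 + 3221) + 3333 = 2919 + 3333 = 6252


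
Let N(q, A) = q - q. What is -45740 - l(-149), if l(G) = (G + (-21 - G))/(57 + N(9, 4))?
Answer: -869053/19 ≈ -45740.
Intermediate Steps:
N(q, A) = 0
l(G) = -7/19 (l(G) = (G + (-21 - G))/(57 + 0) = -21/57 = -21*1/57 = -7/19)
-45740 - l(-149) = -45740 - 1*(-7/19) = -45740 + 7/19 = -869053/19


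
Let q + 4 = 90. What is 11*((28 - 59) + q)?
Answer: 605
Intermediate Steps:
q = 86 (q = -4 + 90 = 86)
11*((28 - 59) + q) = 11*((28 - 59) + 86) = 11*(-31 + 86) = 11*55 = 605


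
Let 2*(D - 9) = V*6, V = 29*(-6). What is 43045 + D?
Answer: 42532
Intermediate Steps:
V = -174
D = -513 (D = 9 + (-174*6)/2 = 9 + (½)*(-1044) = 9 - 522 = -513)
43045 + D = 43045 - 513 = 42532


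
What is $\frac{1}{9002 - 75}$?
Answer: $\frac{1}{8927} \approx 0.00011202$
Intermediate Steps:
$\frac{1}{9002 - 75} = \frac{1}{8927}$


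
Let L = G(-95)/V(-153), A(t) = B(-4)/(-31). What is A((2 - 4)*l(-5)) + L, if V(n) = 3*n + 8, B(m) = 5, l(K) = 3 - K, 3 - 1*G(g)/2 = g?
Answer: -8331/13981 ≈ -0.59588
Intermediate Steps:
G(g) = 6 - 2*g
A(t) = -5/31 (A(t) = 5/(-31) = 5*(-1/31) = -5/31)
V(n) = 8 + 3*n
L = -196/451 (L = (6 - 2*(-95))/(8 + 3*(-153)) = (6 + 190)/(8 - 459) = 196/(-451) = 196*(-1/451) = -196/451 ≈ -0.43459)
A((2 - 4)*l(-5)) + L = -5/31 - 196/451 = -8331/13981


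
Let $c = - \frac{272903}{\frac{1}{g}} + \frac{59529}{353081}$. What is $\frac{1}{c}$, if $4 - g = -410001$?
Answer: $- \frac{353081}{39506796082891186} \approx -8.9372 \cdot 10^{-12}$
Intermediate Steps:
$g = 410005$ ($g = 4 - -410001 = 4 + 410001 = 410005$)
$c = - \frac{39506796082891186}{353081}$ ($c = - \frac{272903}{\frac{1}{410005}} + \frac{59529}{353081} = - 272903 \frac{1}{\frac{1}{410005}} + 59529 \cdot \frac{1}{353081} = \left(-272903\right) 410005 + \frac{59529}{353081} = -111891594515 + \frac{59529}{353081} = - \frac{39506796082891186}{353081} \approx -1.1189 \cdot 10^{11}$)
$\frac{1}{c} = \frac{1}{- \frac{39506796082891186}{353081}} = - \frac{353081}{39506796082891186}$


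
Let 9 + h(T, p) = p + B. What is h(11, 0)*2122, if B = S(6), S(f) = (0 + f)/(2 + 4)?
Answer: -16976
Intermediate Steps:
S(f) = f/6
B = 1 (B = (⅙)*6 = 1)
h(T, p) = -8 + p (h(T, p) = -9 + (p + 1) = -9 + (1 + p) = -8 + p)
h(11, 0)*2122 = (-8 + 0)*2122 = -8*2122 = -16976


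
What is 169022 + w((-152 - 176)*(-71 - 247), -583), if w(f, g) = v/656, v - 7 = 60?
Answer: 110878499/656 ≈ 1.6902e+5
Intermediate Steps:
v = 67 (v = 7 + 60 = 67)
w(f, g) = 67/656
169022 + w((-152 - 176)*(-71 - 247), -583) = 169022 + 67/656 = 110878499/656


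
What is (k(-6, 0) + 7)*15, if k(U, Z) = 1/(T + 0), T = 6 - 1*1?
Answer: 108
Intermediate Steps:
T = 5 (T = 6 - 1 = 5)
k(U, Z) = ⅕ (k(U, Z) = 1/(5 + 0) = 1/5 = ⅕)
(k(-6, 0) + 7)*15 = (⅕ + 7)*15 = (36/5)*15 = 108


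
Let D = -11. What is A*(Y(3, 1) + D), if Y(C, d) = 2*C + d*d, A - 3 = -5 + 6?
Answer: -16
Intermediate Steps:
A = 4 (A = 3 + (-5 + 6) = 3 + 1 = 4)
Y(C, d) = d**2 + 2*C (Y(C, d) = 2*C + d**2 = d**2 + 2*C)
A*(Y(3, 1) + D) = 4*((1**2 + 2*3) - 11) = 4*((1 + 6) - 11) = 4*(7 - 11) = 4*(-4) = -16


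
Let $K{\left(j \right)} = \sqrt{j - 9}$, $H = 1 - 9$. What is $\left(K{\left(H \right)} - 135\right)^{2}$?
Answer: $\left(135 - i \sqrt{17}\right)^{2} \approx 18208.0 - 1113.2 i$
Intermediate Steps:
$H = -8$ ($H = 1 - 9 = -8$)
$K{\left(j \right)} = \sqrt{-9 + j}$
$\left(K{\left(H \right)} - 135\right)^{2} = \left(\sqrt{-9 - 8} - 135\right)^{2} = \left(\sqrt{-17} - 135\right)^{2} = \left(i \sqrt{17} - 135\right)^{2} = \left(-135 + i \sqrt{17}\right)^{2}$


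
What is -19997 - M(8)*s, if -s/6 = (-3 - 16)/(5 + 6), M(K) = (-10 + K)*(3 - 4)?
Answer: -220195/11 ≈ -20018.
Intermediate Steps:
M(K) = 10 - K (M(K) = (-10 + K)*(-1) = 10 - K)
s = 114/11 (s = -6*(-3 - 16)/(5 + 6) = -(-114)/11 = -6*(-19/11) = 114/11 ≈ 10.364)
-19997 - M(8)*s = -19997 - (10 - 1*8)*114/11 = -19997 - (10 - 8)*114/11 = -19997 - 2*114/11 = -19997 - 1*228/11 = -19997 - 228/11 = -220195/11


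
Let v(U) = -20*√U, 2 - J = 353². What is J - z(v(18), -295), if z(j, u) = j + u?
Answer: -124312 + 60*√2 ≈ -1.2423e+5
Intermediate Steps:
J = -124607 (J = 2 - 1*353² = 2 - 1*124609 = 2 - 124609 = -124607)
J - z(v(18), -295) = -124607 - (-60*√2 - 295) = -124607 - (-295 - 60*√2) = -124607 + (295 + 60*√2) = -124312 + 60*√2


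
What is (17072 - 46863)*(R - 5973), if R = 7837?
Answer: -55530424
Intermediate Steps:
(17072 - 46863)*(R - 5973) = (17072 - 46863)*(7837 - 5973) = -29791*1864 = -55530424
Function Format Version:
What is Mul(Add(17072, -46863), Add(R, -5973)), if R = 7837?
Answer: -55530424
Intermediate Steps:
Mul(Add(17072, -46863), Add(R, -5973)) = Mul(Add(17072, -46863), Add(7837, -5973)) = Mul(-29791, 1864) = -55530424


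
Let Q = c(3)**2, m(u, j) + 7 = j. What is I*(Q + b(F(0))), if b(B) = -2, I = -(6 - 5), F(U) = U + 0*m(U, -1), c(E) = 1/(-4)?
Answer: 31/16 ≈ 1.9375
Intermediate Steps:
m(u, j) = -7 + j
c(E) = -1/4
F(U) = U (F(U) = U + 0*(-7 - 1) = U + 0*(-8) = U + 0 = U)
I = -1 (I = -1*1 = -1)
Q = 1/16 (Q = (-1/4)**2 = 1/16 ≈ 0.062500)
I*(Q + b(F(0))) = -(1/16 - 2) = -1*(-31/16) = 31/16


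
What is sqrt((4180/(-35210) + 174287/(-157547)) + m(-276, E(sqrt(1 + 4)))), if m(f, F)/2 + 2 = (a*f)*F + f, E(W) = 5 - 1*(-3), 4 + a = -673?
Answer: sqrt(919790892995348184176093)/554722987 ≈ 1728.9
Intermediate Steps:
a = -677 (a = -4 - 673 = -677)
E(W) = 8 (E(W) = 5 + 3 = 8)
m(f, F) = -4 + 2*f - 1354*F*f (m(f, F) = -4 + 2*((-677*f)*F + f) = -4 + 2*(-677*F*f + f) = -4 + 2*(f - 677*F*f) = -4 + (2*f - 1354*F*f) = -4 + 2*f - 1354*F*f)
sqrt((4180/(-35210) + 174287/(-157547)) + m(-276, E(sqrt(1 + 4)))) = sqrt((4180/(-35210) + 174287/(-157547)) + (-4 + 2*(-276) - 1354*8*(-276))) = sqrt((4180*(-1/35210) + 174287*(-1/157547)) + (-4 - 552 + 2989632)) = sqrt((-418/3521 - 174287/157547) + 2989076) = sqrt(-679519173/554722987 + 2989076) = sqrt(1658108487570839/554722987) = sqrt(919790892995348184176093)/554722987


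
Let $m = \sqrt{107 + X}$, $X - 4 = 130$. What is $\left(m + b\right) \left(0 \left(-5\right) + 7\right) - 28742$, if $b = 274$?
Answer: $-26824 + 7 \sqrt{241} \approx -26715.0$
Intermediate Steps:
$X = 134$ ($X = 4 + 130 = 134$)
$m = \sqrt{241}$ ($m = \sqrt{107 + 134} = \sqrt{241} \approx 15.524$)
$\left(m + b\right) \left(0 \left(-5\right) + 7\right) - 28742 = \left(\sqrt{241} + 274\right) \left(0 \left(-5\right) + 7\right) - 28742 = \left(274 + \sqrt{241}\right) \left(0 + 7\right) - 28742 = \left(274 + \sqrt{241}\right) 7 - 28742 = \left(1918 + 7 \sqrt{241}\right) - 28742 = -26824 + 7 \sqrt{241}$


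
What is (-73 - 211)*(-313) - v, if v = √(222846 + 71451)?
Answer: 88892 - √294297 ≈ 88350.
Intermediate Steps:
v = √294297 ≈ 542.49
(-73 - 211)*(-313) - v = (-73 - 211)*(-313) - √294297 = -284*(-313) - √294297 = 88892 - √294297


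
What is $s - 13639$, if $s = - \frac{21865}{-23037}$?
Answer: $- \frac{314179778}{23037} \approx -13638.0$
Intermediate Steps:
$s = \frac{21865}{23037}$ ($s = \left(-21865\right) \left(- \frac{1}{23037}\right) = \frac{21865}{23037} \approx 0.94913$)
$s - 13639 = \frac{21865}{23037} - 13639 = - \frac{314179778}{23037}$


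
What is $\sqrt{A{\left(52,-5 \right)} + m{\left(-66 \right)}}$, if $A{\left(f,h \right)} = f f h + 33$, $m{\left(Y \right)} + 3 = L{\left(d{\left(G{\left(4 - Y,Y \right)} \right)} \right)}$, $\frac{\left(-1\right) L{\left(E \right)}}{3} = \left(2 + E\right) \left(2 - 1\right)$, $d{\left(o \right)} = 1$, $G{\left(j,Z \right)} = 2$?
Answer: $i \sqrt{13499} \approx 116.19 i$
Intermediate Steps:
$L{\left(E \right)} = -6 - 3 E$ ($L{\left(E \right)} = - 3 \left(2 + E\right) \left(2 - 1\right) = - 3 \left(2 + E\right) 1 = - 3 \left(2 + E\right) = -6 - 3 E$)
$m{\left(Y \right)} = -12$ ($m{\left(Y \right)} = -3 - 9 = -12$)
$A{\left(f,h \right)} = 33 + h f^{2}$ ($A{\left(f,h \right)} = f^{2} h + 33 = h f^{2} + 33 = 33 + h f^{2}$)
$\sqrt{A{\left(52,-5 \right)} + m{\left(-66 \right)}} = \sqrt{\left(33 - 5 \cdot 52^{2}\right) - 12} = \sqrt{\left(33 - 13520\right) - 12} = \sqrt{-13487 - 12} = \sqrt{-13499} = i \sqrt{13499}$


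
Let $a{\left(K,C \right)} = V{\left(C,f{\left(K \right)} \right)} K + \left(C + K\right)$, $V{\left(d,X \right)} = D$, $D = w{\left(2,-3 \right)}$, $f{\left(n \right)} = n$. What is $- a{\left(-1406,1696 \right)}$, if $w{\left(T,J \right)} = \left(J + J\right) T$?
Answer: $-17162$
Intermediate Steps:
$w{\left(T,J \right)} = 2 J T$
$D = -12$ ($D = 2 \left(-3\right) 2 = -12$)
$V{\left(d,X \right)} = -12$
$a{\left(K,C \right)} = C - 11 K$ ($a{\left(K,C \right)} = - 12 K + \left(C + K\right) = C - 11 K$)
$- a{\left(-1406,1696 \right)} = - (1696 - -15466) = - (1696 + 15466) = \left(-1\right) 17162 = -17162$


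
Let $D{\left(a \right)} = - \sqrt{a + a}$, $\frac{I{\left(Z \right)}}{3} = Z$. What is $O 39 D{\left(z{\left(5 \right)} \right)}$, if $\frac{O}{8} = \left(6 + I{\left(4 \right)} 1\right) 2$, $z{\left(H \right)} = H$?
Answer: $- 11232 \sqrt{10} \approx -35519.0$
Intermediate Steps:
$I{\left(Z \right)} = 3 Z$
$D{\left(a \right)} = - \sqrt{2} \sqrt{a}$ ($D{\left(a \right)} = - \sqrt{2 a} = - \sqrt{2} \sqrt{a}$)
$O = 288$ ($O = 8 \left(6 + 3 \cdot 4 \cdot 1\right) 2 = 8 \left(6 + 12 \cdot 1\right) 2 = 8 \left(6 + 12\right) 2 = 8 \cdot 18 \cdot 2 = 8 \cdot 36 = 288$)
$O 39 D{\left(z{\left(5 \right)} \right)} = 288 \cdot 39 \left(- \sqrt{2} \sqrt{5}\right) = 11232 \left(- \sqrt{10}\right) = - 11232 \sqrt{10}$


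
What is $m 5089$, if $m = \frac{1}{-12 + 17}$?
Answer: $\frac{5089}{5} \approx 1017.8$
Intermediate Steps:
$m = \frac{1}{5} \approx 0.2$
$m 5089 = \frac{1}{5} \cdot 5089 = \frac{5089}{5}$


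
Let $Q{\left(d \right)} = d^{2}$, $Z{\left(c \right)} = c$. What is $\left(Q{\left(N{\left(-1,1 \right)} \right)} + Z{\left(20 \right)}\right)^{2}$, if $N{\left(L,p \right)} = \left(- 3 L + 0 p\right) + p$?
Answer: $1296$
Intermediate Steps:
$N{\left(L,p \right)} = p - 3 L$ ($N{\left(L,p \right)} = \left(- 3 L + 0\right) + p = - 3 L + p = p - 3 L$)
$\left(Q{\left(N{\left(-1,1 \right)} \right)} + Z{\left(20 \right)}\right)^{2} = \left(\left(1 - -3\right)^{2} + 20\right)^{2} = \left(\left(1 + 3\right)^{2} + 20\right)^{2} = \left(4^{2} + 20\right)^{2} = \left(16 + 20\right)^{2} = 36^{2} = 1296$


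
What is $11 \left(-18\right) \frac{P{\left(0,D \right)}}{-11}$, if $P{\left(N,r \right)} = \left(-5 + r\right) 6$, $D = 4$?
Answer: $-108$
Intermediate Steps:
$P{\left(N,r \right)} = -30 + 6 r$
$11 \left(-18\right) \frac{P{\left(0,D \right)}}{-11} = 11 \left(-18\right) \frac{-30 + 6 \cdot 4}{-11} = - 198 \left(-30 + 24\right) \left(- \frac{1}{11}\right) = - 198 \left(\left(-6\right) \left(- \frac{1}{11}\right)\right) = \left(-198\right) \frac{6}{11} = -108$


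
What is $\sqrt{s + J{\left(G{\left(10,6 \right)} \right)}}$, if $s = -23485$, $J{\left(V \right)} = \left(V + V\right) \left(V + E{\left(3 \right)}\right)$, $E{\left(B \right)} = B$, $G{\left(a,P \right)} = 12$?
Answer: $25 i \sqrt{37} \approx 152.07 i$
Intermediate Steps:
$J{\left(V \right)} = 2 V \left(3 + V\right)$ ($J{\left(V \right)} = \left(V + V\right) \left(V + 3\right) = 2 V \left(3 + V\right)$)
$\sqrt{s + J{\left(G{\left(10,6 \right)} \right)}} = \sqrt{-23485 + 2 \cdot 12 \left(3 + 12\right)} = \sqrt{-23485 + 2 \cdot 12 \cdot 15} = \sqrt{-23485 + 360} = \sqrt{-23125} = 25 i \sqrt{37}$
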